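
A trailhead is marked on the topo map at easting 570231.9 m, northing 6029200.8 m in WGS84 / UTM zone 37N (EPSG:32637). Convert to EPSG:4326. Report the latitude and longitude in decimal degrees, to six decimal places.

Zone 37N: λ₀ = 39°, k₀ = 0.9996, false easting 500000 m.
Meridian distance M = (N − FN)/k₀ = 6031613.4 m.
Inverse transverse Mercator on WGS84 gives φ = 54.40569964°, λ = 40.08200070°.

lat 54.405700°, lon 40.082001°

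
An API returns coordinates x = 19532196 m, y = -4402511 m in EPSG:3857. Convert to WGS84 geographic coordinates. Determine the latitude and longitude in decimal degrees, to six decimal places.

lat -36.736999°, lon 175.460702°

R = 6378137 m. λ = x/R = 175.46070199°.
φ = 2·arctan(exp(y/R)) − 90° = 2·arctan(0.50145) − 90° = -36.73699924°.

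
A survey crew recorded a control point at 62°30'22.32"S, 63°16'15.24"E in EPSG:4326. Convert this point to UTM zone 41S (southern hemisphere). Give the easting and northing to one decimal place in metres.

Zone 41 central meridian λ₀ = 6×41 − 183 = 63°; Δλ = +0.2709°.
Transverse Mercator on WGS84 with k₀ = 0.9996 gives E = 513953.004 m, N = 3069397.331 m.

E 513953.0 m, N 3069397.3 m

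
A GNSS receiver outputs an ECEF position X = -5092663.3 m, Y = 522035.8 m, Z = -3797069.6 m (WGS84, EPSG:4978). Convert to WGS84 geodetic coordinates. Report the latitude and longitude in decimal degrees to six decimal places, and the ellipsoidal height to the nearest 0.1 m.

lat -36.748900°, lon 174.147200°, h 3288.9 m

λ = atan2(Y, X) = 174.14720003°; p = √(X²+Y²) = 5119349.7 m.
Bowring's method on WGS84 (a = 6378137 m, b = 6356752.314 m) gives φ = -36.74890045°, h = 3288.885 m.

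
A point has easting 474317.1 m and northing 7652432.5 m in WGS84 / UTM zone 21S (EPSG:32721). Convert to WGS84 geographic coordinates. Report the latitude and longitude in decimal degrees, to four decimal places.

Zone 21S: λ₀ = -57°, k₀ = 0.9996, false easting 500000 m, false northing 10000000 m.
Meridian distance M = (N − FN)/k₀ = -2348506.9 m.
Inverse transverse Mercator on WGS84 gives φ = -21.22950034°, λ = -57.24749985°.

lat -21.2295°, lon -57.2475°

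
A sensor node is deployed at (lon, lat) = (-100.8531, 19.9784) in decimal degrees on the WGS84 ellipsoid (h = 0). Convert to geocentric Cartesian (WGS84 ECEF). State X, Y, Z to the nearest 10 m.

WGS84: a = 6378137 m, e² = 0.006694380; N(φ) = a/√(1−e²sin²φ) = 6380630.630 m.
X = (N+h)·cosφ·cosλ = -1129119.468 m; Y = (N+h)·cosφ·sinλ = -5889392.672 m; Z = (N(1−e²)+h)·sinφ = 2165449.632 m.

X -1129120 m, Y -5889390 m, Z 2165450 m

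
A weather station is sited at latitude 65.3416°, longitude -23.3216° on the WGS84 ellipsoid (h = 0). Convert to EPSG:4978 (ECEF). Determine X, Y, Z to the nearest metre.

WGS84: a = 6378137 m, e² = 0.006694380; N(φ) = a/√(1−e²sin²φ) = 6395843.275 m.
X = (N+h)·cosφ·cosλ = 2450377.568 m; Y = (N+h)·cosφ·sinλ = -1056394.588 m; Z = (N(1−e²)+h)·sinφ = 5773703.002 m.

X 2450378 m, Y -1056395 m, Z 5773703 m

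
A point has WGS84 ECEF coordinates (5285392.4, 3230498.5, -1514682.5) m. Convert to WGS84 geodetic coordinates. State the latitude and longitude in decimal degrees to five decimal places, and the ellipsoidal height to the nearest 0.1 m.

λ = atan2(Y, X) = 31.43379973°; p = √(X²+Y²) = 6194472.8 m.
Bowring's method on WGS84 (a = 6378137 m, b = 6356752.314 m) gives φ = -13.82949968°, h = 46.011 m.

lat -13.82950°, lon 31.43380°, h 46.0 m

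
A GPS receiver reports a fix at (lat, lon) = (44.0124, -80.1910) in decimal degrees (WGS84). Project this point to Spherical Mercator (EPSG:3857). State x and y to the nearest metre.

Web Mercator is spherical with R = a = 6378137 m.
x = R·λ = 6378137 × -1.399596980 = -8926821.286 m.
y = R·ln tan(π/4 + φ/2) = 6378137 × 0.857203493 = 5467361.312 m.

x -8926821 m, y 5467361 m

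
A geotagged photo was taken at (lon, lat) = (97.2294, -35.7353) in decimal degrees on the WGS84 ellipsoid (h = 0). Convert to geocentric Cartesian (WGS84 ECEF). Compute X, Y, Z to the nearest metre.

WGS84: a = 6378137 m, e² = 0.006694380; N(φ) = a/√(1−e²sin²φ) = 6385431.677 m.
X = (N+h)·cosφ·cosλ = -652266.703 m; Y = (N+h)·cosφ·sinλ = 5142002.044 m; Z = (N(1−e²)+h)·sinφ = -3704390.893 m.

X -652267 m, Y 5142002 m, Z -3704391 m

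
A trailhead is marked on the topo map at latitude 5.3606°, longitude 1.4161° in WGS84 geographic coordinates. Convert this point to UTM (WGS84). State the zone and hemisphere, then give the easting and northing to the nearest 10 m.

Zone 31N: E 324500 m, N 592750 m

Longitude 1.4161° lies in the 6° band [0°, 6°), giving zone 31; latitude is north of the equator, so 31N.
Zone 31 central meridian λ₀ = 6×31 − 183 = 3°; Δλ = -1.5839°.
Transverse Mercator on WGS84 with k₀ = 0.9996 gives E = 324495.179 m, N = 592751.372 m.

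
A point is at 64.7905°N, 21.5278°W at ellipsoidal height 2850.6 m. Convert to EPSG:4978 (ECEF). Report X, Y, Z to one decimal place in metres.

WGS84: a = 6378137 m, e² = 0.006694380; N(φ) = a/√(1−e²sin²φ) = 6395684.975 m.
X = (N+h)·cosφ·cosλ = 2535204.257 m; Y = (N+h)·cosφ·sinλ = -1000064.738 m; Z = (N(1−e²)+h)·sinφ = 5750379.009 m.

X 2535204.3 m, Y -1000064.7 m, Z 5750379.0 m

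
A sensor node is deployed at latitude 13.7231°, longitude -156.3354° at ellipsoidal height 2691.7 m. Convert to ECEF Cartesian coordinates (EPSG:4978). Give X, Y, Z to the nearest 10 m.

WGS84: a = 6378137 m, e² = 0.006694380; N(φ) = a/√(1−e²sin²φ) = 6379338.809 m.
X = (N+h)·cosφ·cosλ = -5678505.871 m; Y = (N+h)·cosφ·sinλ = -2488506.436 m; Z = (N(1−e²)+h)·sinφ = 1503876.925 m.

X -5678510 m, Y -2488510 m, Z 1503880 m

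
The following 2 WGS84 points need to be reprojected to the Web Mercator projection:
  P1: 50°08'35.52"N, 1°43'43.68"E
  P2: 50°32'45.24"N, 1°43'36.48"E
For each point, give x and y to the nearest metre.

Web Mercator: x = R·λ, y = R·ln tan(π/4+φ/2), R = 6378137 m.
P1 (50.1432°, 1.7288°) → (192449.136, 6471112.592) m.
P2 (50.5459°, 1.7268°) → (192226.497, 6541358.393) m.

P1: x 192449 m, y 6471113 m; P2: x 192226 m, y 6541358 m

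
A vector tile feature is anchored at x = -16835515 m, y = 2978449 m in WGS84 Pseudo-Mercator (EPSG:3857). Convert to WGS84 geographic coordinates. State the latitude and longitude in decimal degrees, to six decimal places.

lat 25.833300°, lon -151.236004°

R = 6378137 m. λ = x/R = -151.23600441°.
φ = 2·arctan(exp(y/R)) − 90° = 2·arctan(1.59517) − 90° = 25.83329967°.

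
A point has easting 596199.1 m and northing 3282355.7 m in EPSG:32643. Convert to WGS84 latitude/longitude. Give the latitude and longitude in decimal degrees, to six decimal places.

Zone 43N: λ₀ = 75°, k₀ = 0.9996, false easting 500000 m.
Meridian distance M = (N − FN)/k₀ = 3283669.2 m.
Inverse transverse Mercator on WGS84 gives φ = 29.66750014°, λ = 75.99409966°.

lat 29.667500°, lon 75.994100°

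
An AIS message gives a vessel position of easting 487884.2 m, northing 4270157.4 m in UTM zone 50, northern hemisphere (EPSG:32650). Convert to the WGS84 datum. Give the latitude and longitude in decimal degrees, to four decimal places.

Zone 50N: λ₀ = 117°, k₀ = 0.9996, false easting 500000 m.
Meridian distance M = (N − FN)/k₀ = 4271866.1 m.
Inverse transverse Mercator on WGS84 gives φ = 38.57980008°, λ = 116.86090038°.

lat 38.5798°, lon 116.8609°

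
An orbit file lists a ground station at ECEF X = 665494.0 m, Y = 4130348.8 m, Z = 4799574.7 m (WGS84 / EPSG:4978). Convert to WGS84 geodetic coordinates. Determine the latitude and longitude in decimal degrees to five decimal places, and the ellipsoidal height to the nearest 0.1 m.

λ = atan2(Y, X) = 80.84699957°; p = √(X²+Y²) = 4183618.5 m.
Bowring's method on WGS84 (a = 6378137 m, b = 6356752.314 m) gives φ = 49.11300018°, h = 1032.694 m.

lat 49.11300°, lon 80.84700°, h 1032.7 m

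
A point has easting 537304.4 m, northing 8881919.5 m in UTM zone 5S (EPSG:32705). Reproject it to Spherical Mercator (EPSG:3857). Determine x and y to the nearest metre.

Unproject from UTM 5S (λ₀ = -153°) → φ = -10.11440029°, λ = -152.65949956°.
Web Mercator (R = 6378137 m): x = -16993977.755 m, y = -1131823.700 m.

x -16993978 m, y -1131824 m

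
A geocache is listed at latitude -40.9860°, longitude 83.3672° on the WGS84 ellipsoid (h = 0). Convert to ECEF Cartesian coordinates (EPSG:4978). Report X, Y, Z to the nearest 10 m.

WGS84: a = 6378137 m, e² = 0.006694380; N(φ) = a/√(1−e²sin²φ) = 6387340.543 m.
X = (N+h)·cosφ·cosλ = 556924.050 m; Y = (N+h)·cosφ·sinλ = 4789338.900 m; Z = (N(1−e²)+h)·sinφ = -4161249.689 m.

X 556920 m, Y 4789340 m, Z -4161250 m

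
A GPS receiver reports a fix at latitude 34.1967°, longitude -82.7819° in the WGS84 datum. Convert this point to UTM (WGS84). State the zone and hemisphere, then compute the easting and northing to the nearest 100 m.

Zone 17N: E 335800 m, N 3785400 m

Longitude -82.7819° lies in the 6° band [-84°, -78°), giving zone 17; latitude is north of the equator, so 17N.
Zone 17 central meridian λ₀ = 6×17 − 183 = -81°; Δλ = -1.7819°.
Transverse Mercator on WGS84 with k₀ = 0.9996 gives E = 335815.832 m, N = 3785401.224 m.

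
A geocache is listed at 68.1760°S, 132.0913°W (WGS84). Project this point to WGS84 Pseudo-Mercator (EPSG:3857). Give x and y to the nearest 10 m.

x -14704340 m, y -10499500 m

Web Mercator is spherical with R = a = 6378137 m.
x = R·λ = 6378137 × -2.305428098 = -14704336.254 m.
y = R·ln tan(π/4 + φ/2) = 6378137 × -1.646170041 = -10499498.046 m.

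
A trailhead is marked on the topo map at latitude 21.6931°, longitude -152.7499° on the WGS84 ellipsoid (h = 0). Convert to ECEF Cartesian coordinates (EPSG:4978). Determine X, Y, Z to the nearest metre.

WGS84: a = 6378137 m, e² = 0.006694380; N(φ) = a/√(1−e²sin²φ) = 6381055.893 m.
X = (N+h)·cosφ·cosλ = -5271094.321 m; Y = (N+h)·cosφ·sinλ = -2714803.606 m; Z = (N(1−e²)+h)·sinφ = 2342870.939 m.

X -5271094 m, Y -2714804 m, Z 2342871 m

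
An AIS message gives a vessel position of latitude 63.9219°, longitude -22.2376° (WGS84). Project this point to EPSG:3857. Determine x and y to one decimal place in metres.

x -2475478.3 m, y 9329959.2 m

Web Mercator is spherical with R = a = 6378137 m.
x = R·λ = 6378137 × -0.388119338 = -2475478.308 m.
y = R·ln tan(π/4 + φ/2) = 6378137 × 1.462803198 = 9329959.202 m.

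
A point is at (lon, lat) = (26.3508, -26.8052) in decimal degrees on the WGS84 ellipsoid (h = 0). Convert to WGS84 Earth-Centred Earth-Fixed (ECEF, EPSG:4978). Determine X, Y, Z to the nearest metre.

WGS84: a = 6378137 m, e² = 0.006694380; N(φ) = a/√(1−e²sin²φ) = 6382483.014 m.
X = (N+h)·cosφ·cosλ = 5104731.906 m; Y = (N+h)·cosφ·sinλ = 2528549.651 m; Z = (N(1−e²)+h)·sinφ = -2858967.268 m.

X 5104732 m, Y 2528550 m, Z -2858967 m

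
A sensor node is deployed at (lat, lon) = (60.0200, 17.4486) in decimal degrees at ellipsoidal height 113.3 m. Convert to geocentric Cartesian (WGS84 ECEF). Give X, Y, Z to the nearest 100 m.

WGS84: a = 6378137 m, e² = 0.006694380; N(φ) = a/√(1−e²sin²φ) = 6394215.675 m.
X = (N+h)·cosφ·cosλ = 3048206.969 m; Y = (N+h)·cosφ·sinλ = 958090.421 m; Z = (N(1−e²)+h)·sinφ = 5501689.062 m.

X 3048200 m, Y 958100 m, Z 5501700 m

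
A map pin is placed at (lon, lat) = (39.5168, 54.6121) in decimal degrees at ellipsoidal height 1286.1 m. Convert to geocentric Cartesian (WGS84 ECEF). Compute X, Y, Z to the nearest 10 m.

WGS84: a = 6378137 m, e² = 0.006694380; N(φ) = a/√(1−e²sin²φ) = 6392373.661 m.
X = (N+h)·cosφ·cosλ = 2856346.567 m; Y = (N+h)·cosφ·sinλ = 2355997.394 m; Z = (N(1−e²)+h)·sinφ = 5177544.862 m.

X 2856350 m, Y 2356000 m, Z 5177540 m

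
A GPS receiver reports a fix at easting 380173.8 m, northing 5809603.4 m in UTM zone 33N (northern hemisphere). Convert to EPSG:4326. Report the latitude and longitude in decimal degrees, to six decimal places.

lat 52.423500°, lon 13.237801°

Zone 33N: λ₀ = 15°, k₀ = 0.9996, false easting 500000 m.
Meridian distance M = (N − FN)/k₀ = 5811928.2 m.
Inverse transverse Mercator on WGS84 gives φ = 52.42349998°, λ = 13.23780061°.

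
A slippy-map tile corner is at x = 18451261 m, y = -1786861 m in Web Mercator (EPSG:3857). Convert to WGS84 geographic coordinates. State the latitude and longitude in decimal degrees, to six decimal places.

R = 6378137 m. λ = x/R = 165.75049768°.
φ = 2·arctan(exp(y/R)) − 90° = 2·arctan(0.75567) − 90° = -15.84570142°.

lat -15.845701°, lon 165.750498°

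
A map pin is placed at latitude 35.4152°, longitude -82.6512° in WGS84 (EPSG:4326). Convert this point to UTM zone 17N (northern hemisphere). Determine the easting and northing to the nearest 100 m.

E 350100 m, N 3920300 m

Zone 17 central meridian λ₀ = 6×17 − 183 = -81°; Δλ = -1.6512°.
Transverse Mercator on WGS84 with k₀ = 0.9996 gives E = 350083.453 m, N = 3920340.788 m.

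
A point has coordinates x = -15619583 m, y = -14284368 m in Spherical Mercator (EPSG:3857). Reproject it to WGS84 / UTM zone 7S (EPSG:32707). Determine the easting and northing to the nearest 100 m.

E 516100 m, N 1359200 m

Web Mercator inverse (R = 6378137 m) → φ = -77.84149992°, λ = -140.31310140°.
UTM 7S forward: E = 516149.803 m, N = 1359224.369 m.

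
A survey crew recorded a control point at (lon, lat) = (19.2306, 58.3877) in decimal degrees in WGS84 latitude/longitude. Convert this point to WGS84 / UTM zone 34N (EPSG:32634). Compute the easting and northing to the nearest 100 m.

Zone 34 central meridian λ₀ = 6×34 − 183 = 21°; Δλ = -1.7694°.
Transverse Mercator on WGS84 with k₀ = 0.9996 gives E = 396552.414 m, N = 6473235.797 m.

E 396600 m, N 6473200 m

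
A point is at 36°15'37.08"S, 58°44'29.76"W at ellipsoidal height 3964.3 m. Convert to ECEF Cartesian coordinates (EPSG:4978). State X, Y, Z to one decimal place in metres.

WGS84: a = 6378137 m, e² = 0.006694380; N(φ) = a/√(1−e²sin²φ) = 6385618.362 m.
X = (N+h)·cosφ·cosλ = 2673451.239 m; Y = (N+h)·cosφ·sinλ = -4404255.263 m; Z = (N(1−e²)+h)·sinφ = -3753864.780 m.

X 2673451.2 m, Y -4404255.3 m, Z -3753864.8 m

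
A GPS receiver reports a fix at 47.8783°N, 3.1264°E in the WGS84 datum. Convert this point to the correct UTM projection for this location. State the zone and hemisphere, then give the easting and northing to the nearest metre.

Zone 31N: E 509451 m, N 5302782 m

Longitude 3.1264° lies in the 6° band [0°, 6°), giving zone 31; latitude is north of the equator, so 31N.
Zone 31 central meridian λ₀ = 6×31 − 183 = 3°; Δλ = +0.1264°.
Transverse Mercator on WGS84 with k₀ = 0.9996 gives E = 509451.025 m, N = 5302781.651 m.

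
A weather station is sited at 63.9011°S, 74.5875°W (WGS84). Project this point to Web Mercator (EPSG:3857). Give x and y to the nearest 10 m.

Web Mercator is spherical with R = a = 6378137 m.
x = R·λ = 6378137 × -1.301797456 = -8303042.520 m.
y = R·ln tan(π/4 + φ/2) = 6378137 × -1.461977681 = -9324693.940 m.

x -8303040 m, y -9324690 m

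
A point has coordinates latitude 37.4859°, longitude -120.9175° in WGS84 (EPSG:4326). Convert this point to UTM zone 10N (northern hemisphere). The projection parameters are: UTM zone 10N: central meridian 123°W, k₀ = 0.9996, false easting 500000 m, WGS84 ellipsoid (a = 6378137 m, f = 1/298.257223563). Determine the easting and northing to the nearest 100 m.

E 684100 m, N 4150800 m

Zone 10 central meridian λ₀ = 6×10 − 183 = -123°; Δλ = +2.0825°.
Transverse Mercator on WGS84 with k₀ = 0.9996 gives E = 684117.549 m, N = 4150813.833 m.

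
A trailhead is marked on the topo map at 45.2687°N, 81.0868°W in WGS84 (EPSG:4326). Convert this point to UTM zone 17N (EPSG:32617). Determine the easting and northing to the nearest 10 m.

E 493190 m, N 5012800 m

Zone 17 central meridian λ₀ = 6×17 − 183 = -81°; Δλ = -0.0868°.
Transverse Mercator on WGS84 with k₀ = 0.9996 gives E = 493190.883 m, N = 5012803.934 m.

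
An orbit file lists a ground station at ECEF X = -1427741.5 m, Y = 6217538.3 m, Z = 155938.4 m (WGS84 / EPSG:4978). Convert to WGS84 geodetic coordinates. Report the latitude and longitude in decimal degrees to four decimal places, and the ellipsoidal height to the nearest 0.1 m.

λ = atan2(Y, X) = 102.93270016°; p = √(X²+Y²) = 6379359.6 m.
Bowring's method on WGS84 (a = 6378137 m, b = 6356752.314 m) gives φ = 1.40969983°, h = 3140.998 m.

lat 1.4097°, lon 102.9327°, h 3141.0 m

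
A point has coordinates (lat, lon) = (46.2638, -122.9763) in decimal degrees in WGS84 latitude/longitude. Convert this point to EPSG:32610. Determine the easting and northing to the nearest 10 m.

Zone 10 central meridian λ₀ = 6×10 − 183 = -123°; Δλ = +0.0237°.
Transverse Mercator on WGS84 with k₀ = 0.9996 gives E = 501826.405 m, N = 5123358.434 m.

E 501830 m, N 5123360 m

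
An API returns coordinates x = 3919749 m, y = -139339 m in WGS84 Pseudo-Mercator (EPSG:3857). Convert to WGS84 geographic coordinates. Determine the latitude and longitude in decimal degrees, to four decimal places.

lat -1.2516°, lon 35.2117°

R = 6378137 m. λ = x/R = 35.21170437°.
φ = 2·arctan(exp(y/R)) − 90° = 2·arctan(0.97839) − 90° = -1.25160398°.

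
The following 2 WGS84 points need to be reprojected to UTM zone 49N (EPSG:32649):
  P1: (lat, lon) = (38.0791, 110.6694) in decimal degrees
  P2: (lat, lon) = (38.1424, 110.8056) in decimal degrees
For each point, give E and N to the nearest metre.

UTM zone 49N: λ₀ = 111°, k₀ = 0.9996.
P1 (38.0791°, 110.6694°) → (471005.369, 4214642.980) m.
P2 (38.1424°, 110.8056°) → (482965.248, 4221632.636) m.

P1: E 471005 m, N 4214643 m; P2: E 482965 m, N 4221633 m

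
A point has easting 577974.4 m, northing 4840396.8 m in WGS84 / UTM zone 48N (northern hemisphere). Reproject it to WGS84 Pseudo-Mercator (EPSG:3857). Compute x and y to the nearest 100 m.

x 11796300 m, y 5421100 m

Unproject from UTM 48N (λ₀ = 105°) → φ = 43.71249995°, λ = 105.96789964°.
Web Mercator (R = 6378137 m): x = 11796292.628 m, y = 5421058.151 m.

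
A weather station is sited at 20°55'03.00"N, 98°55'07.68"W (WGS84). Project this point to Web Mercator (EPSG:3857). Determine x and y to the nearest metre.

Web Mercator is spherical with R = a = 6378137 m.
x = R·λ = 6378137 × -1.726458752 = -11011590.446 m.
y = R·ln tan(π/4 + φ/2) = 6378137 × 0.373470193 = 2382044.059 m.

x -11011590 m, y 2382044 m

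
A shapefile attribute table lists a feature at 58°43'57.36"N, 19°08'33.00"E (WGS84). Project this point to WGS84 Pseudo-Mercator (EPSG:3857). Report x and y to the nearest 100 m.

Web Mercator is spherical with R = a = 6378137 m.
x = R·λ = 6378137 × 0.334099652 = 2130933.353 m.
y = R·ln tan(π/4 + φ/2) = 6378137 × 1.273540311 = 8122814.577 m.

x 2130900 m, y 8122800 m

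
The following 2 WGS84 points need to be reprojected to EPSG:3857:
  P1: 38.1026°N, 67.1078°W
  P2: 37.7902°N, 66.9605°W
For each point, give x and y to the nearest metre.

Web Mercator: x = R·λ, y = R·ln tan(π/4+φ/2), R = 6378137 m.
P1 (38.1026°, -67.1078°) → (-7470406.124, 4593929.908) m.
P2 (37.7902°, -66.9605°) → (-7454008.763, 4549830.357) m.

P1: x -7470406 m, y 4593930 m; P2: x -7454009 m, y 4549830 m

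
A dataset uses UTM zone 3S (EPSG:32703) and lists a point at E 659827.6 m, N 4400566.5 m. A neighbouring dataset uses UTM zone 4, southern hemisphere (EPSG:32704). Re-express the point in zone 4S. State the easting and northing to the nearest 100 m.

E 234600 m, N 4396300 m

UTM 3S → geographic: φ = -50.52500010°, λ = -162.74509996°.
UTM 4S (λ₀ = -159°) forward: E = 234569.917 m, N = 4396294.283 m.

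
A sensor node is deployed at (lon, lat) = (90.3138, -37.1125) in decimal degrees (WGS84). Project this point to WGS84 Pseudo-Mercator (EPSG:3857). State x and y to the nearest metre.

Web Mercator is spherical with R = a = 6378137 m.
x = R·λ = 6378137 × 1.576273170 = 10053686.228 m.
y = R·ln tan(π/4 + φ/2) = 6378137 × -0.698448381 = -4454799.459 m.

x 10053686 m, y -4454799 m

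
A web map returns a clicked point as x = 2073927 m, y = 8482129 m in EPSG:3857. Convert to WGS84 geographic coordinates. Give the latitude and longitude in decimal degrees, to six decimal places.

lat 60.368001°, lon 18.630403°

R = 6378137 m. λ = x/R = 18.63040322°.
φ = 2·arctan(exp(y/R)) − 90° = 2·arctan(3.78057) − 90° = 60.36800115°.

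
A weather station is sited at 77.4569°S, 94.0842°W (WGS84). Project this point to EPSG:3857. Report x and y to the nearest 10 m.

Web Mercator is spherical with R = a = 6378137 m.
x = R·λ = 6378137 × -1.642079064 = -10473405.236 m.
y = R·ln tan(π/4 + φ/2) = 6378137 × -2.208198457 = -14084192.283 m.

x -10473410 m, y -14084190 m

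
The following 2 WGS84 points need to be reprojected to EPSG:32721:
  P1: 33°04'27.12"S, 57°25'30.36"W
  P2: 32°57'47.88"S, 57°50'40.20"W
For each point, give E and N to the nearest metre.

P1: E 460322 m, N 6340407 m; P2: E 421077 m, N 6352465 m

UTM zone 21S: λ₀ = -57°, k₀ = 0.9996.
P1 (-33.0742°, -57.4251°) → (460322.054, 6340406.860) m.
P2 (-32.9633°, -57.8445°) → (421076.509, 6352465.125) m.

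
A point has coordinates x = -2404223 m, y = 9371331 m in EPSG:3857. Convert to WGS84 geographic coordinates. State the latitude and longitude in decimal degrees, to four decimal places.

R = 6378137 m. λ = x/R = -21.59750267°.
φ = 2·arctan(exp(y/R)) − 90° = 2·arctan(4.34615) − 90° = 64.08480023°.

lat 64.0848°, lon -21.5975°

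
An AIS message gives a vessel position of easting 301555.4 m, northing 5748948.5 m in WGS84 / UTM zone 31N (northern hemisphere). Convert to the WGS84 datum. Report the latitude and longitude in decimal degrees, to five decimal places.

lat 51.85600°, lon 0.11830°

Zone 31N: λ₀ = 3°, k₀ = 0.9996, false easting 500000 m.
Meridian distance M = (N − FN)/k₀ = 5751249.0 m.
Inverse transverse Mercator on WGS84 gives φ = 51.85599965°, λ = 0.11830040°.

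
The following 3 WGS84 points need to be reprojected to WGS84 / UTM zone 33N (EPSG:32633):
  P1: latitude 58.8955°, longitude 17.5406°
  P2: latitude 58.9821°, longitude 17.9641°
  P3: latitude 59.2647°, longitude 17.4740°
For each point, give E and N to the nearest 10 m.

P1: E 646380 m, N 6531200 m; P2: E 670350 m, N 6541840 m; P3: E 641020 m, N 6572140 m

UTM zone 33N: λ₀ = 15°, k₀ = 0.9996.
P1 (58.8955°, 17.5406°) → (646383.003, 6531195.514) m.
P2 (58.9821°, 17.9641°) → (670347.139, 6541836.374) m.
P3 (59.2647°, 17.4740°) → (641023.647, 6572144.740) m.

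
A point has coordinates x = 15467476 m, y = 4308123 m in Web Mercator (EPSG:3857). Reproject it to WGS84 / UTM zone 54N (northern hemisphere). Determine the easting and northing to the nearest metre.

E 315056 m, N 3991944 m

Web Mercator inverse (R = 6378137 m) → φ = 36.05449941°, λ = 138.94670098°.
UTM 54N forward: E = 315056.185 m, N = 3991944.158 m.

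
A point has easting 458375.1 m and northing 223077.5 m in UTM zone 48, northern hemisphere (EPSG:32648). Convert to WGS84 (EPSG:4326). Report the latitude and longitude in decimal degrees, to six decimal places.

Zone 48N: λ₀ = 105°, k₀ = 0.9996, false easting 500000 m.
Meridian distance M = (N − FN)/k₀ = 223166.8 m.
Inverse transverse Mercator on WGS84 gives φ = 2.01820042°, λ = 104.62569958°.

lat 2.018200°, lon 104.625700°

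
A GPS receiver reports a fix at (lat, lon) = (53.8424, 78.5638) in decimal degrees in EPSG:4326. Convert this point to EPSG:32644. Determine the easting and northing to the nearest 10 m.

Zone 44 central meridian λ₀ = 6×44 − 183 = 81°; Δλ = -2.4362°.
Transverse Mercator on WGS84 with k₀ = 0.9996 gives E = 339720.283 m, N = 5968739.172 m.

E 339720 m, N 5968740 m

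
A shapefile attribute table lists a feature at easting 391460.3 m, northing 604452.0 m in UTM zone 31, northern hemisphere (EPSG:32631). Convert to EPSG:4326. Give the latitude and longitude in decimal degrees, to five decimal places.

lat 5.46770°, lon 2.02020°

Zone 31N: λ₀ = 3°, k₀ = 0.9996, false easting 500000 m.
Meridian distance M = (N − FN)/k₀ = 604693.9 m.
Inverse transverse Mercator on WGS84 gives φ = 5.46770038°, λ = 2.02019973°.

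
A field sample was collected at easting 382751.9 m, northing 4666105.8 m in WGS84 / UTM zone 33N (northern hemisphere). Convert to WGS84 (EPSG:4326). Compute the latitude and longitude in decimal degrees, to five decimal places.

lat 42.13830°, lon 13.58120°

Zone 33N: λ₀ = 15°, k₀ = 0.9996, false easting 500000 m.
Meridian distance M = (N − FN)/k₀ = 4667973.0 m.
Inverse transverse Mercator on WGS84 gives φ = 42.13830019°, λ = 13.58119983°.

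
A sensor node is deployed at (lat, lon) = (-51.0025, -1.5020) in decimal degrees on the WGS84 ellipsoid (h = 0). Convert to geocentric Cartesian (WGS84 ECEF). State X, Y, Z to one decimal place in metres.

X 4020432.7 m, Y -105419.2 m, Z -4933719.6 m

WGS84: a = 6378137 m, e² = 0.006694380; N(φ) = a/√(1−e²sin²φ) = 6391070.902 m.
X = (N+h)·cosφ·cosλ = 4020432.665 m; Y = (N+h)·cosφ·sinλ = -105419.170 m; Z = (N(1−e²)+h)·sinφ = -4933719.643 m.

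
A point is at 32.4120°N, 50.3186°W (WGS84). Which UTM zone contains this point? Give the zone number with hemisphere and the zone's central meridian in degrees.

Zone 22N, central meridian -51°

UTM zone = ⌊(λ + 180)/6⌋ + 1; -50.3186° ∈ [-54°, -48°) → zone 22.
Hemisphere: N (φ ≥ 0).
Central meridian λ₀ = 6×22 − 183 = -51°.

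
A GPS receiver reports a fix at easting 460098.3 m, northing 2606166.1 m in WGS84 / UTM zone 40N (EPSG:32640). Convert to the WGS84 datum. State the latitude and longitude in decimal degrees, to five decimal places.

lat 23.56540°, lon 56.60900°

Zone 40N: λ₀ = 57°, k₀ = 0.9996, false easting 500000 m.
Meridian distance M = (N − FN)/k₀ = 2607209.0 m.
Inverse transverse Mercator on WGS84 gives φ = 23.56540036°, λ = 56.60899955°.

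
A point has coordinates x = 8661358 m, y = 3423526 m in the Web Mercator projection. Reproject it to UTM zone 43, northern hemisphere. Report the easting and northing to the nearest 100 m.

E 772400 m, N 3252900 m

Web Mercator inverse (R = 6378137 m) → φ = 29.37549894°, λ = 77.80630273°.
UTM 43N forward: E = 772396.875 m, N = 3252862.794 m.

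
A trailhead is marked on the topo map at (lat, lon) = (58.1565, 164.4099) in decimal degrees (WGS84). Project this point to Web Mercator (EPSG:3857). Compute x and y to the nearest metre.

x 18302026 m, y 8000265 m

Web Mercator is spherical with R = a = 6378137 m.
x = R·λ = 6378137 × 2.869494078 = 18302026.349 m.
y = R·ln tan(π/4 + φ/2) = 6378137 × 1.254326366 = 8000265.403 m.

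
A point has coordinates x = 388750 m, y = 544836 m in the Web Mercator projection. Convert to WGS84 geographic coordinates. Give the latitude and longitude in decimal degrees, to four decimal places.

R = 6378137 m. λ = x/R = 3.49220067°.
φ = 2·arctan(exp(y/R)) − 90° = 2·arctan(1.08918) − 90° = 4.88840356°.

lat 4.8884°, lon 3.4922°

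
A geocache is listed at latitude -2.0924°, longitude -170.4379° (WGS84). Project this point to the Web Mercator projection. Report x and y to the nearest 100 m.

Web Mercator is spherical with R = a = 6378137 m.
x = R·λ = 6378137 × -2.974702525 = -18973060.240 m.
y = R·ln tan(π/4 + φ/2) = 6378137 × -0.036527389 = -232976.693 m.

x -18973100 m, y -233000 m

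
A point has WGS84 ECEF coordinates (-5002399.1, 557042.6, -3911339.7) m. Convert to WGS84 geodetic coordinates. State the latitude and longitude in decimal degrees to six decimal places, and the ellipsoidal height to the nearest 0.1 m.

lat -38.036900°, lon 173.646000°, h 4331.6 m

λ = atan2(Y, X) = 173.64600016°; p = √(X²+Y²) = 5033318.3 m.
Bowring's method on WGS84 (a = 6378137 m, b = 6356752.314 m) gives φ = -38.03690010°, h = 4331.627 m.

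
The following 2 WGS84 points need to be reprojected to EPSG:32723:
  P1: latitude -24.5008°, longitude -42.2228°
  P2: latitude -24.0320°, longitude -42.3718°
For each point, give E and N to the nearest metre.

P1: E 781441 m, N 7287496 m; P2: E 767314 m, N 7339733 m

UTM zone 23S: λ₀ = -45°, k₀ = 0.9996.
P1 (-24.5008°, -42.2228°) → (781440.933, 7287495.954) m.
P2 (-24.0320°, -42.3718°) → (767313.987, 7339732.618) m.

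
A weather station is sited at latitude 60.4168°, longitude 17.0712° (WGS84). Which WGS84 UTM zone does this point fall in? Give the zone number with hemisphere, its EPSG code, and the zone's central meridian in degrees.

UTM zone = ⌊(λ + 180)/6⌋ + 1; 17.0712° ∈ [12°, 18°) → zone 33.
Hemisphere: N (φ ≥ 0).
Central meridian λ₀ = 6×33 − 183 = 15°.
EPSG code: 32633.

Zone 33N (EPSG:32633), central meridian 15°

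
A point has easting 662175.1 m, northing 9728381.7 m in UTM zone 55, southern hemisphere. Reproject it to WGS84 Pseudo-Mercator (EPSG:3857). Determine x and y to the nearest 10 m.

Unproject from UTM 55S (λ₀ = 147°) → φ = -2.45660021°, λ = 148.45860030°.
Web Mercator (R = 6378137 m): x = 16526335.789 m, y = -273551.311 m.

x 16526340 m, y -273550 m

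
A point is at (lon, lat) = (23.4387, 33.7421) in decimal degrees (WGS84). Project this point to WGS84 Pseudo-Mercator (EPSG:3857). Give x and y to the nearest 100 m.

Web Mercator is spherical with R = a = 6378137 m.
x = R·λ = 6378137 × 0.409082487 = 2609184.149 m.
y = R·ln tan(π/4 + φ/2) = 6378137 × 0.626236894 = 3994224.704 m.

x 2609200 m, y 3994200 m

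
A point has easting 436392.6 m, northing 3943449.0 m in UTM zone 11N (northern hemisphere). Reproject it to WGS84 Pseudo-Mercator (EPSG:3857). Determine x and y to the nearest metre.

Unproject from UTM 11N (λ₀ = -117°) → φ = 35.63279967°, λ = -117.70250018°.
Web Mercator (R = 6378137 m): x = -13102582.386 m, y = 4250212.098 m.

x -13102582 m, y 4250212 m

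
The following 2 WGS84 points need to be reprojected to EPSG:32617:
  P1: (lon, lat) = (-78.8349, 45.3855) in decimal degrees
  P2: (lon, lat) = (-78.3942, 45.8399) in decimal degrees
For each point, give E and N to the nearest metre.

UTM zone 17N: λ₀ = -81°, k₀ = 0.9996.
P1 (45.3855°, -78.8349°) → (669494.361, 5028056.207) m.
P2 (45.8399°, -78.3942°) → (702352.321, 5079561.739) m.

P1: E 669494 m, N 5028056 m; P2: E 702352 m, N 5079562 m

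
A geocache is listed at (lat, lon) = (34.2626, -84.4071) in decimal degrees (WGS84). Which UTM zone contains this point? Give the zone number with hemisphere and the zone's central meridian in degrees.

UTM zone = ⌊(λ + 180)/6⌋ + 1; -84.4071° ∈ [-90°, -84°) → zone 16.
Hemisphere: N (φ ≥ 0).
Central meridian λ₀ = 6×16 − 183 = -87°.

Zone 16N, central meridian -87°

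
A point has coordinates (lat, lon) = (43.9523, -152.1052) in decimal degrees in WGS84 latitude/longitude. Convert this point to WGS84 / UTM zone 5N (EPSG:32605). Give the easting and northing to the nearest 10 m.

E 571800 m, N 4866960 m

Zone 5 central meridian λ₀ = 6×5 − 183 = -153°; Δλ = +0.8948°.
Transverse Mercator on WGS84 with k₀ = 0.9996 gives E = 571797.356 m, N = 4866964.061 m.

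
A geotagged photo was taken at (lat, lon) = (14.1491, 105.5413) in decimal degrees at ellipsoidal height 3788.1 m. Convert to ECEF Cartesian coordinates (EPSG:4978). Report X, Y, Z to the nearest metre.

X -1658385 m, Y 5963248 m, Z 1549909 m

WGS84: a = 6378137 m, e² = 0.006694380; N(φ) = a/√(1−e²sin²φ) = 6379413.059 m.
X = (N+h)·cosφ·cosλ = -1658385.036 m; Y = (N+h)·cosφ·sinλ = 5963248.196 m; Z = (N(1−e²)+h)·sinφ = 1549909.011 m.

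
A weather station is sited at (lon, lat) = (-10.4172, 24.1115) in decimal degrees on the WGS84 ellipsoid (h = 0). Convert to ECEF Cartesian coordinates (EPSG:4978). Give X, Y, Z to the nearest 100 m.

X 5728900 m, Y -1053200 m, Z 2589600 m

WGS84: a = 6378137 m, e² = 0.006694380; N(φ) = a/√(1−e²sin²φ) = 6381702.755 m.
X = (N+h)·cosφ·cosλ = 5728902.565 m; Y = (N+h)·cosφ·sinλ = -1053228.204 m; Z = (N(1−e²)+h)·sinφ = 2589560.477 m.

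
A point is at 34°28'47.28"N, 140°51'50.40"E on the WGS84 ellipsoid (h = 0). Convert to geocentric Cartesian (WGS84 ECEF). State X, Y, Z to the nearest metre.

WGS84: a = 6378137 m, e² = 0.006694380; N(φ) = a/√(1−e²sin²φ) = 6384990.052 m.
X = (N+h)·cosφ·cosλ = -4082488.055 m; Y = (N+h)·cosφ·sinλ = 3322009.436 m; Z = (N(1−e²)+h)·sinφ = 3590445.006 m.

X -4082488 m, Y 3322009 m, Z 3590445 m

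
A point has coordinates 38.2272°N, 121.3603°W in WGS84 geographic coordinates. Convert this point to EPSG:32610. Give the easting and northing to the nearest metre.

Zone 10 central meridian λ₀ = 6×10 − 183 = -123°; Δλ = +1.6397°.
Transverse Mercator on WGS84 with k₀ = 0.9996 gives E = 643520.633 m, N = 4232294.775 m.

E 643521 m, N 4232295 m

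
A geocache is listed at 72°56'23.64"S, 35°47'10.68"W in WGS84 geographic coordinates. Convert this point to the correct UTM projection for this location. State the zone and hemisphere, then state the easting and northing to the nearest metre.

Longitude -35.7863° lies in the 6° band [-36°, -30°), giving zone 25; latitude is south of the equator, so 25S.
Zone 25 central meridian λ₀ = 6×25 − 183 = -33°; Δλ = -2.7863°.
Transverse Mercator on WGS84 with k₀ = 0.9996 gives E = 408790.764 m, N = 1904103.849 m.

Zone 25S: E 408791 m, N 1904104 m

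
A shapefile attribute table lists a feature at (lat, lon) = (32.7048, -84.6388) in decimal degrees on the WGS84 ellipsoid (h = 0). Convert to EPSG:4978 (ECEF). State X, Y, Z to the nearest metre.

X 501950 m, Y -5348733 m, Z 3426456 m

WGS84: a = 6378137 m, e² = 0.006694380; N(φ) = a/√(1−e²sin²φ) = 6384378.639 m.
X = (N+h)·cosφ·cosλ = 501949.945 m; Y = (N+h)·cosφ·sinλ = -5348733.465 m; Z = (N(1−e²)+h)·sinφ = 3426456.247 m.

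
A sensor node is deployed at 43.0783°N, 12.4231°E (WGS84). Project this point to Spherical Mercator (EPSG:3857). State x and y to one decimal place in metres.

Web Mercator is spherical with R = a = 6378137 m.
x = R·λ = 6378137 × 0.216823998 = 1382933.166 m.
y = R·ln tan(π/4 + φ/2) = 6378137 × 0.834710435 = 5323897.510 m.

x 1382933.2 m, y 5323897.5 m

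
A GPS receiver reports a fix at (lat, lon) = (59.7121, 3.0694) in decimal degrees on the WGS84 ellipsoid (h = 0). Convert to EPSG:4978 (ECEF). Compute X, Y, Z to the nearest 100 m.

X 3220200 m, Y 172700 m, Z 5484400 m

WGS84: a = 6378137 m, e² = 0.006694380; N(φ) = a/√(1−e²sin²φ) = 6394115.300 m.
X = (N+h)·cosφ·cosλ = 3220215.523 m; Y = (N+h)·cosφ·sinλ = 172675.821 m; Z = (N(1−e²)+h)·sinφ = 5484369.967 m.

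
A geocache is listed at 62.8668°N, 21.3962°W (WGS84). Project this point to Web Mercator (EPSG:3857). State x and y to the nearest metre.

Web Mercator is spherical with R = a = 6378137 m.
x = R·λ = 6378137 × -0.373434137 = -2381814.089 m.
y = R·ln tan(π/4 + φ/2) = 6378137 × 1.421679124 = 9067664.223 m.

x -2381814 m, y 9067664 m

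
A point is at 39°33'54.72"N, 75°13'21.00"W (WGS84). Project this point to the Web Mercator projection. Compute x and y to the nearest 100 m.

x -8373700 m, y 4803000 m

Web Mercator is spherical with R = a = 6378137 m.
x = R·λ = 6378137 × -1.312880297 = -8373730.396 m.
y = R·ln tan(π/4 + φ/2) = 6378137 × 0.753034631 = 4802958.044 m.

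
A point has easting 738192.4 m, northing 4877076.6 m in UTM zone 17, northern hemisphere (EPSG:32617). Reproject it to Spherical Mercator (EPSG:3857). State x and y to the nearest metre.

x -8686115 m, y 5466711 m

Unproject from UTM 17N (λ₀ = -81°) → φ = 44.00820039°, λ = -78.02869959°.
Web Mercator (R = 6378137 m): x = -8686115.105 m, y = 5466711.300 m.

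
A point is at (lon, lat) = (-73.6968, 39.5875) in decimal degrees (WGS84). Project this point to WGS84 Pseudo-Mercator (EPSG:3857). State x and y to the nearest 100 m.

Web Mercator is spherical with R = a = 6378137 m.
x = R·λ = 6378137 × -1.286251808 = -8203890.249 m.
y = R·ln tan(π/4 + φ/2) = 6378137 × 0.753539588 = 4806178.725 m.

x -8203900 m, y 4806200 m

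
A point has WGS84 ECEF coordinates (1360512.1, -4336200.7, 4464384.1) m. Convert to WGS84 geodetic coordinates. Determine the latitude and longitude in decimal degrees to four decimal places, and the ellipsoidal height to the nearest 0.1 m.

lat 44.6820°, lon -72.5804°, h 2976.9 m

λ = atan2(Y, X) = -72.58040033°; p = √(X²+Y²) = 4544626.5 m.
Bowring's method on WGS84 (a = 6378137 m, b = 6356752.314 m) gives φ = 44.68199995°, h = 2976.939 m.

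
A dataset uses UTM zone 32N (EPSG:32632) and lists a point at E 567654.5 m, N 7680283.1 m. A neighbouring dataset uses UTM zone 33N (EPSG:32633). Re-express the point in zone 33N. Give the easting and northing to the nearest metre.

UTM 32N → geographic: φ = 69.22400041°, λ = 10.70920030°.
UTM 33N (λ₀ = 15°) forward: E = 330259.221 m, N = 7685285.535 m.

E 330259 m, N 7685286 m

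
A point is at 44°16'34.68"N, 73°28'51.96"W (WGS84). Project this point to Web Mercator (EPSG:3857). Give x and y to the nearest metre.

x -8179879 m, y 5508300 m

Web Mercator is spherical with R = a = 6378137 m.
x = R·λ = 6378137 × -1.282487133 = -8179878.635 m.
y = R·ln tan(π/4 + φ/2) = 6378137 × 0.863622133 = 5508300.281 m.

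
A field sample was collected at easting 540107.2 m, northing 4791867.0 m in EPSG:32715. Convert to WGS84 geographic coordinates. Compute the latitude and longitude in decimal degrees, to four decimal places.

Zone 15S: λ₀ = -93°, k₀ = 0.9996, false easting 500000 m, false northing 10000000 m.
Meridian distance M = (N − FN)/k₀ = -5210217.1 m.
Inverse transverse Mercator on WGS84 gives φ = -47.02550000°, λ = -92.47219953°.

lat -47.0255°, lon -92.4722°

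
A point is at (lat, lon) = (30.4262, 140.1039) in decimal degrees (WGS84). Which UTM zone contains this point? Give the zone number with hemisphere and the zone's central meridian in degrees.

UTM zone = ⌊(λ + 180)/6⌋ + 1; 140.1039° ∈ [138°, 144°) → zone 54.
Hemisphere: N (φ ≥ 0).
Central meridian λ₀ = 6×54 − 183 = 141°.

Zone 54N, central meridian 141°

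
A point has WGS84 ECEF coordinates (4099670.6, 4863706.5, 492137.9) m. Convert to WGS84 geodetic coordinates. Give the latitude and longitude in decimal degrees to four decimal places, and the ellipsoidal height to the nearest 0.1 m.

λ = atan2(Y, X) = 49.87209999°; p = √(X²+Y²) = 6361048.7 m.
Bowring's method on WGS84 (a = 6378137 m, b = 6356752.314 m) gives φ = 4.45369998°, h = 2048.846 m.

lat 4.4537°, lon 49.8721°, h 2048.8 m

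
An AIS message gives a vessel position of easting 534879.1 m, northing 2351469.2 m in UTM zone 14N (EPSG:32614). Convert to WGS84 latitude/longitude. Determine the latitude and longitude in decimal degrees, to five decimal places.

lat 21.26460°, lon -98.66380°

Zone 14N: λ₀ = -99°, k₀ = 0.9996, false easting 500000 m.
Meridian distance M = (N − FN)/k₀ = 2352410.2 m.
Inverse transverse Mercator on WGS84 gives φ = 21.26459986°, λ = -98.66379966°.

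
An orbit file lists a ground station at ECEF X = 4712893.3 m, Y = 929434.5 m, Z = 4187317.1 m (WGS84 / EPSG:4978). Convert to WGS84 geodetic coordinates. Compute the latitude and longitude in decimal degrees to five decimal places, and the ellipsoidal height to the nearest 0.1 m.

lat 41.26900°, lon 11.15620°, h 3628.9 m

λ = atan2(Y, X) = 11.15619970°; p = √(X²+Y²) = 4803666.5 m.
Bowring's method on WGS84 (a = 6378137 m, b = 6356752.314 m) gives φ = 41.26900021°, h = 3628.935 m.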